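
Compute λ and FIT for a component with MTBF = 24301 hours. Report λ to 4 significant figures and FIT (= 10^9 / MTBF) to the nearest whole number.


Formula: λ = 1 / MTBF; FIT = λ × 1e9 = 1e9 / MTBF
λ = 1 / 24301 ≈ 4.115e-05 failures/hour
FIT = 1e9 / 24301 ≈ 41151 failures per 1e9 hours (nearest whole number)

λ = 4.115e-05 /h, FIT = 41151


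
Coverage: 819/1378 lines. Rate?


Coverage = covered / total * 100
Coverage = 819 / 1378 * 100
Coverage = 59.43%

59.43%


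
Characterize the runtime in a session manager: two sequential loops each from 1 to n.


Reasoning: sequential dominates: O(n) + O(n) = O(n)
Complexity: O(n)

O(n)


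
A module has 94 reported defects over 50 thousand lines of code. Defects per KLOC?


Defect density = defects / KLOC
Defect density = 94 / 50
Defect density = 1.88 defects/KLOC

1.88 defects/KLOC


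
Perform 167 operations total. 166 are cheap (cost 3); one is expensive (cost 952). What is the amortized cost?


Formula: Amortized cost = Total cost / Operations
Total cost = (166 * 3) + (1 * 952)
Total cost = 498 + 952 = 1450
Amortized = 1450 / 167 = 8.6826

8.6826


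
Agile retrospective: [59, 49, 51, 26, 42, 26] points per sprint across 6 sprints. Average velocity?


Formula: Avg velocity = Total points / Number of sprints
Points: [59, 49, 51, 26, 42, 26]
Sum = 59 + 49 + 51 + 26 + 42 + 26 = 253
Avg velocity = 253 / 6 = 42.17 points/sprint

42.17 points/sprint


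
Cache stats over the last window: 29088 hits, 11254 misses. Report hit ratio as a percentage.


Formula: hit rate = hits / (hits + misses) * 100
hit rate = 29088 / (29088 + 11254) * 100
hit rate = 29088 / 40342 * 100
hit rate = 72.1%

72.1%


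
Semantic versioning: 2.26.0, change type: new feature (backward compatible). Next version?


Current: 2.26.0
Change category: 'new feature (backward compatible)' → minor bump
SemVer rule: minor bump → increment MINOR, reset PATCH to 0 (MAJOR unchanged)
New: 2.27.0

2.27.0


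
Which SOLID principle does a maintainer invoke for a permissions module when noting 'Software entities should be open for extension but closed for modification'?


This describes the Open/Closed Principle (OCP)

Open/Closed Principle (OCP)


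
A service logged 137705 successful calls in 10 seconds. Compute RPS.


Formula: throughput = requests / seconds
throughput = 137705 / 10
throughput = 13770.5 requests/second

13770.5 requests/second


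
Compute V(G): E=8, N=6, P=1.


Formula: V(G) = E - N + 2P
V(G) = 8 - 6 + 2*1
V(G) = 2 + 2
V(G) = 4

4


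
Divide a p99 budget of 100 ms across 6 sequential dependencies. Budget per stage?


Formula: per_stage = total_budget / stages
per_stage = 100 / 6
per_stage = 16.67 ms

16.67 ms


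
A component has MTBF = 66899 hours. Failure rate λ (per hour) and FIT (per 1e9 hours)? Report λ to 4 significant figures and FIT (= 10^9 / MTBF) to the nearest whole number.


Formula: λ = 1 / MTBF; FIT = λ × 1e9 = 1e9 / MTBF
λ = 1 / 66899 ≈ 1.495e-05 failures/hour
FIT = 1e9 / 66899 ≈ 14948 failures per 1e9 hours (nearest whole number)

λ = 1.495e-05 /h, FIT = 14948


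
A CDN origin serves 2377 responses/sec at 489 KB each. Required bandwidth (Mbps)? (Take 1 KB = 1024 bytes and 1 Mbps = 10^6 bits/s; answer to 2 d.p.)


Formula: Mbps = payload_bytes * RPS * 8 / 1e6
Payload per request = 489 KB = 489 * 1024 = 500736 bytes
Total bytes/sec = 500736 * 2377 = 1190249472
Total bits/sec = 1190249472 * 8 = 9521995776
Mbps = 9521995776 / 1e6 = 9522.0

9522.0 Mbps


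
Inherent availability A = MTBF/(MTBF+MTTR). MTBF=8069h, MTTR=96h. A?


Availability = MTBF / (MTBF + MTTR)
Availability = 8069 / (8069 + 96)
Availability = 8069 / 8165
Availability = 98.8242%

98.8242%


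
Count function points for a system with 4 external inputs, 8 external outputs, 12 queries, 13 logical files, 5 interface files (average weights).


UFP = EI*4 + EO*5 + EQ*4 + ILF*10 + EIF*7
UFP = 4*4 + 8*5 + 12*4 + 13*10 + 5*7
UFP = 16 + 40 + 48 + 130 + 35
UFP = 269

269


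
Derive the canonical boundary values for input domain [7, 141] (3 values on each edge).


Range: [7, 141]
Boundaries: just below min, min, min+1, max-1, max, just above max
Values: [6, 7, 8, 140, 141, 142]

[6, 7, 8, 140, 141, 142]


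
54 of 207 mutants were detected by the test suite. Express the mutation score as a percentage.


Mutation score = killed / total * 100
Mutation score = 54 / 207 * 100
Mutation score = 26.09%

26.09%


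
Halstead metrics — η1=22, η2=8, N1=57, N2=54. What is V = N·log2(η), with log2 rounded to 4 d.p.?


Formula: V = N * log2(η), where N = N1 + N2 and η = η1 + η2
η = 22 + 8 = 30
N = 57 + 54 = 111
log2(30) ≈ 4.9069
V = 111 * 4.9069 = 544.67

544.67


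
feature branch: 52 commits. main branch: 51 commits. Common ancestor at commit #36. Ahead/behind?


Common ancestor: commit #36
feature commits after divergence: 52 - 36 = 16
main commits after divergence: 51 - 36 = 15
feature is 16 commits ahead of main
main is 15 commits ahead of feature

feature ahead: 16, main ahead: 15


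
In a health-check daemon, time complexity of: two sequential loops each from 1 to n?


Reasoning: sequential dominates: O(n) + O(n) = O(n)
Complexity: O(n)

O(n)


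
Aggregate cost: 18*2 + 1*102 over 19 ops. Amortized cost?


Formula: Amortized cost = Total cost / Operations
Total cost = (18 * 2) + (1 * 102)
Total cost = 36 + 102 = 138
Amortized = 138 / 19 = 7.2632

7.2632


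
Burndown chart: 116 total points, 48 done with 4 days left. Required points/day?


Formula: Required rate = Remaining points / Days left
Remaining = 116 - 48 = 68 points
Required rate = 68 / 4 = 17.0 points/day

17.0 points/day


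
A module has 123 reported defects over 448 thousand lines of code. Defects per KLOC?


Defect density = defects / KLOC
Defect density = 123 / 448
Defect density = 0.275 defects/KLOC

0.275 defects/KLOC


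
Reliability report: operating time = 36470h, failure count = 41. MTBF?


Formula: MTBF = Total operating time / Number of failures
MTBF = 36470 / 41
MTBF = 889.51 hours

889.51 hours


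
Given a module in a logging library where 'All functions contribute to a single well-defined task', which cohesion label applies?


Reasoning: Best: single purpose
Type: Functional cohesion

Functional cohesion


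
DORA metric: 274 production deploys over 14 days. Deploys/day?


Formula: deployments per day = releases / days
= 274 / 14
= 19.571 deploys/day
(equivalently, 137.0 deploys/week)

19.571 deploys/day


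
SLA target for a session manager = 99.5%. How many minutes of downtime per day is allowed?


Formula: allowed downtime = period * (100 - SLA) / 100
Period (day) = 1440 minutes
Unavailability fraction = (100 - 99.5) / 100
Allowed downtime = 1440 * (100 - 99.5) / 100
Allowed downtime = 7.2 minutes

7.2 minutes


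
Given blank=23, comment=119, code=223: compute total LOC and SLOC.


Total LOC = blank + comment + code
Total LOC = 23 + 119 + 223 = 365
SLOC (source only) = code = 223

Total LOC: 365, SLOC: 223


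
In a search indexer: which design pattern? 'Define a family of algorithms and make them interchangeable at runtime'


This matches the Strategy pattern

Strategy


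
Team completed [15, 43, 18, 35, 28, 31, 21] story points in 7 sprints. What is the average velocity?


Formula: Avg velocity = Total points / Number of sprints
Points: [15, 43, 18, 35, 28, 31, 21]
Sum = 15 + 43 + 18 + 35 + 28 + 31 + 21 = 191
Avg velocity = 191 / 7 = 27.29 points/sprint

27.29 points/sprint


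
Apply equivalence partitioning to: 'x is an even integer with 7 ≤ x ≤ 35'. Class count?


Constraint: even integers in [7, 35]
Class 1: x < 7 — out-of-range invalid
Class 2: x in [7,35] but odd — wrong type invalid
Class 3: x in [7,35] and even — valid
Class 4: x > 35 — out-of-range invalid
Total equivalence classes: 4

4 equivalence classes


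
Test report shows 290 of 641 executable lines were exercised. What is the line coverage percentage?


Coverage = covered / total * 100
Coverage = 290 / 641 * 100
Coverage = 45.24%

45.24%


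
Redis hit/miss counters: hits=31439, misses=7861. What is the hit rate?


Formula: hit rate = hits / (hits + misses) * 100
hit rate = 31439 / (31439 + 7861) * 100
hit rate = 31439 / 39300 * 100
hit rate = 80.0%

80.0%


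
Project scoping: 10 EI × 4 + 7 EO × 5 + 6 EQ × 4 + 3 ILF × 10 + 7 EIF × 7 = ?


UFP = EI*4 + EO*5 + EQ*4 + ILF*10 + EIF*7
UFP = 10*4 + 7*5 + 6*4 + 3*10 + 7*7
UFP = 40 + 35 + 24 + 30 + 49
UFP = 178

178


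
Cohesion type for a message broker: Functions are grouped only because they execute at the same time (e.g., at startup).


Reasoning: Related by timing only
Type: Temporal cohesion

Temporal cohesion


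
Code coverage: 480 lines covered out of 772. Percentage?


Coverage = covered / total * 100
Coverage = 480 / 772 * 100
Coverage = 62.18%

62.18%


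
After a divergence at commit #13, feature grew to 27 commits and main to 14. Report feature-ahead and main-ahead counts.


Common ancestor: commit #13
feature commits after divergence: 27 - 13 = 14
main commits after divergence: 14 - 13 = 1
feature is 14 commits ahead of main
main is 1 commits ahead of feature

feature ahead: 14, main ahead: 1


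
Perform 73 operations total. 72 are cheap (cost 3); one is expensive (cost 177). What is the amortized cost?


Formula: Amortized cost = Total cost / Operations
Total cost = (72 * 3) + (1 * 177)
Total cost = 216 + 177 = 393
Amortized = 393 / 73 = 5.3836

5.3836


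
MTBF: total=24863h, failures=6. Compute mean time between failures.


Formula: MTBF = Total operating time / Number of failures
MTBF = 24863 / 6
MTBF = 4143.83 hours

4143.83 hours


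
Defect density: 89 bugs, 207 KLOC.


Defect density = defects / KLOC
Defect density = 89 / 207
Defect density = 0.43 defects/KLOC

0.43 defects/KLOC


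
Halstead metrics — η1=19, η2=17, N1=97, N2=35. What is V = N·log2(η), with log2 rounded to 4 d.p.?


Formula: V = N * log2(η), where N = N1 + N2 and η = η1 + η2
η = 19 + 17 = 36
N = 97 + 35 = 132
log2(36) ≈ 5.1699
V = 132 * 5.1699 = 682.43

682.43


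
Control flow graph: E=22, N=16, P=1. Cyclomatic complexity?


Formula: V(G) = E - N + 2P
V(G) = 22 - 16 + 2*1
V(G) = 6 + 2
V(G) = 8

8


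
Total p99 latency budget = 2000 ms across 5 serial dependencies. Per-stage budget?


Formula: per_stage = total_budget / stages
per_stage = 2000 / 5
per_stage = 400.0 ms

400.0 ms


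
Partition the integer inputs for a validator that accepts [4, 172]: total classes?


Valid range: [4, 172]
Class 1: x < 4 — invalid
Class 2: 4 ≤ x ≤ 172 — valid
Class 3: x > 172 — invalid
Total equivalence classes: 3

3 equivalence classes


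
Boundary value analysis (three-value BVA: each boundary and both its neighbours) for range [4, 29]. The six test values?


Range: [4, 29]
Boundaries: just below min, min, min+1, max-1, max, just above max
Values: [3, 4, 5, 28, 29, 30]

[3, 4, 5, 28, 29, 30]


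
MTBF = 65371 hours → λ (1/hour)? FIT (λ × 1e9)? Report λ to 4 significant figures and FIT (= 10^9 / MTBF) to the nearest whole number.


Formula: λ = 1 / MTBF; FIT = λ × 1e9 = 1e9 / MTBF
λ = 1 / 65371 ≈ 1.530e-05 failures/hour
FIT = 1e9 / 65371 ≈ 15297 failures per 1e9 hours (nearest whole number)

λ = 1.530e-05 /h, FIT = 15297


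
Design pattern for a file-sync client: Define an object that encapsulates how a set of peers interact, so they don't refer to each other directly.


This matches the Mediator pattern

Mediator


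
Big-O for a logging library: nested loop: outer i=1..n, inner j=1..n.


Reasoning: n iterations times n iterations
Complexity: O(n^2)

O(n^2)


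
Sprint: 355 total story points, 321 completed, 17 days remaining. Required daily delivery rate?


Formula: Required rate = Remaining points / Days left
Remaining = 355 - 321 = 34 points
Required rate = 34 / 17 = 2.0 points/day

2.0 points/day


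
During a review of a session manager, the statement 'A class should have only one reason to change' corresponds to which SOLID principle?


This describes the Single Responsibility Principle (SRP)

Single Responsibility Principle (SRP)


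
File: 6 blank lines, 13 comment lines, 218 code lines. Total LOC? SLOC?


Total LOC = blank + comment + code
Total LOC = 6 + 13 + 218 = 237
SLOC (source only) = code = 218

Total LOC: 237, SLOC: 218


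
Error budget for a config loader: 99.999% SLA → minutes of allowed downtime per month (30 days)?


Formula: allowed downtime = period * (100 - SLA) / 100
Period (month (30 days)) = 43200 minutes
Unavailability fraction = (100 - 99.999) / 100
Allowed downtime = 43200 * (100 - 99.999) / 100
Allowed downtime = 0.432 minutes

0.432 minutes


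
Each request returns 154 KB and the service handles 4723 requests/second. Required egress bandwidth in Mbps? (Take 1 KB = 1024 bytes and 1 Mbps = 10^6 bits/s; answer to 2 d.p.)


Formula: Mbps = payload_bytes * RPS * 8 / 1e6
Payload per request = 154 KB = 154 * 1024 = 157696 bytes
Total bytes/sec = 157696 * 4723 = 744798208
Total bits/sec = 744798208 * 8 = 5958385664
Mbps = 5958385664 / 1e6 = 5958.39

5958.39 Mbps


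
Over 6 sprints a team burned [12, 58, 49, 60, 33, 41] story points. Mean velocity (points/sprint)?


Formula: Avg velocity = Total points / Number of sprints
Points: [12, 58, 49, 60, 33, 41]
Sum = 12 + 58 + 49 + 60 + 33 + 41 = 253
Avg velocity = 253 / 6 = 42.17 points/sprint

42.17 points/sprint


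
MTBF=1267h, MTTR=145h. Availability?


Availability = MTBF / (MTBF + MTTR)
Availability = 1267 / (1267 + 145)
Availability = 1267 / 1412
Availability = 89.7309%

89.7309%


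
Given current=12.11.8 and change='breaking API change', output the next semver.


Current: 12.11.8
Change category: 'breaking API change' → major bump
SemVer rule: major bump → increment MAJOR, reset MINOR and PATCH to 0
New: 13.0.0

13.0.0


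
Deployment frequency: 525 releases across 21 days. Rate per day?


Formula: deployments per day = releases / days
= 525 / 21
= 25.0 deploys/day
(equivalently, 175.0 deploys/week)

25.0 deploys/day


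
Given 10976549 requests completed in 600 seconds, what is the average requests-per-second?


Formula: throughput = requests / seconds
throughput = 10976549 / 600
throughput = 18294.25 requests/second

18294.25 requests/second


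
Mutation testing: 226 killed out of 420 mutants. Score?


Mutation score = killed / total * 100
Mutation score = 226 / 420 * 100
Mutation score = 53.81%

53.81%


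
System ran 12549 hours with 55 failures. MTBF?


Formula: MTBF = Total operating time / Number of failures
MTBF = 12549 / 55
MTBF = 228.16 hours

228.16 hours


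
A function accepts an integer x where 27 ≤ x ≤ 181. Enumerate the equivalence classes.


Valid range: [27, 181]
Class 1: x < 27 — invalid
Class 2: 27 ≤ x ≤ 181 — valid
Class 3: x > 181 — invalid
Total equivalence classes: 3

3 equivalence classes


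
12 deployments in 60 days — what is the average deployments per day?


Formula: deployments per day = releases / days
= 12 / 60
= 0.2 deploys/day
(equivalently, 1.4 deploys/week)

0.2 deploys/day


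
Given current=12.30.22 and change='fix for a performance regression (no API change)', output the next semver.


Current: 12.30.22
Change category: 'fix for a performance regression (no API change)' → patch bump
SemVer rule: patch bump → increment PATCH (MAJOR and MINOR unchanged)
New: 12.30.23

12.30.23


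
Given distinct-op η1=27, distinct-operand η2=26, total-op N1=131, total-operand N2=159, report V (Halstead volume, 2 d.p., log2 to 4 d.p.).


Formula: V = N * log2(η), where N = N1 + N2 and η = η1 + η2
η = 27 + 26 = 53
N = 131 + 159 = 290
log2(53) ≈ 5.7279
V = 290 * 5.7279 = 1661.09

1661.09


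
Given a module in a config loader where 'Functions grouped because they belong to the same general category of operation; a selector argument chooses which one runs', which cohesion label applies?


Reasoning: Grouped by category of activity, not by data or sequence
Type: Logical cohesion

Logical cohesion


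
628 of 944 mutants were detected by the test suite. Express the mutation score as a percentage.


Mutation score = killed / total * 100
Mutation score = 628 / 944 * 100
Mutation score = 66.53%

66.53%


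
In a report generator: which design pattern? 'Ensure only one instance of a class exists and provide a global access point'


This matches the Singleton pattern

Singleton


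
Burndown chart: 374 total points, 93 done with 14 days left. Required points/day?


Formula: Required rate = Remaining points / Days left
Remaining = 374 - 93 = 281 points
Required rate = 281 / 14 = 20.07 points/day

20.07 points/day


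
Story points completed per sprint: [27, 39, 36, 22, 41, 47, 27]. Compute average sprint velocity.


Formula: Avg velocity = Total points / Number of sprints
Points: [27, 39, 36, 22, 41, 47, 27]
Sum = 27 + 39 + 36 + 22 + 41 + 47 + 27 = 239
Avg velocity = 239 / 7 = 34.14 points/sprint

34.14 points/sprint


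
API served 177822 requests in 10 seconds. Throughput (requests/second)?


Formula: throughput = requests / seconds
throughput = 177822 / 10
throughput = 17782.2 requests/second

17782.2 requests/second


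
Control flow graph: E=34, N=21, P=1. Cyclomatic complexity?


Formula: V(G) = E - N + 2P
V(G) = 34 - 21 + 2*1
V(G) = 13 + 2
V(G) = 15

15


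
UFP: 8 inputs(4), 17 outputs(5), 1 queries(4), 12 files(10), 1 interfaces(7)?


UFP = EI*4 + EO*5 + EQ*4 + ILF*10 + EIF*7
UFP = 8*4 + 17*5 + 1*4 + 12*10 + 1*7
UFP = 32 + 85 + 4 + 120 + 7
UFP = 248

248


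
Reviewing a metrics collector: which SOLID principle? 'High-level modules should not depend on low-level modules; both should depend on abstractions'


This describes the Dependency Inversion Principle (DIP)

Dependency Inversion Principle (DIP)


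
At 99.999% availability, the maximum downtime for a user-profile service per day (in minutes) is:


Formula: allowed downtime = period * (100 - SLA) / 100
Period (day) = 1440 minutes
Unavailability fraction = (100 - 99.999) / 100
Allowed downtime = 1440 * (100 - 99.999) / 100
Allowed downtime = 0.0144 minutes

0.0144 minutes


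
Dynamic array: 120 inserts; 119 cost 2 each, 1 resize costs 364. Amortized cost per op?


Formula: Amortized cost = Total cost / Operations
Total cost = (119 * 2) + (1 * 364)
Total cost = 238 + 364 = 602
Amortized = 602 / 120 = 5.0167

5.0167


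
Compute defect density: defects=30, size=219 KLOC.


Defect density = defects / KLOC
Defect density = 30 / 219
Defect density = 0.137 defects/KLOC

0.137 defects/KLOC


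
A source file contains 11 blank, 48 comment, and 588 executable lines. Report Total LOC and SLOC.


Total LOC = blank + comment + code
Total LOC = 11 + 48 + 588 = 647
SLOC (source only) = code = 588

Total LOC: 647, SLOC: 588


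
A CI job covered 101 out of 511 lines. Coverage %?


Coverage = covered / total * 100
Coverage = 101 / 511 * 100
Coverage = 19.77%

19.77%


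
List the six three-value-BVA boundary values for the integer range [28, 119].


Range: [28, 119]
Boundaries: just below min, min, min+1, max-1, max, just above max
Values: [27, 28, 29, 118, 119, 120]

[27, 28, 29, 118, 119, 120]


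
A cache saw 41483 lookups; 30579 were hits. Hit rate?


Formula: hit rate = hits / (hits + misses) * 100
hit rate = 30579 / (30579 + 10904) * 100
hit rate = 30579 / 41483 * 100
hit rate = 73.71%

73.71%


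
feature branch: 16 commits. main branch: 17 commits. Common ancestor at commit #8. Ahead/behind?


Common ancestor: commit #8
feature commits after divergence: 16 - 8 = 8
main commits after divergence: 17 - 8 = 9
feature is 8 commits ahead of main
main is 9 commits ahead of feature

feature ahead: 8, main ahead: 9


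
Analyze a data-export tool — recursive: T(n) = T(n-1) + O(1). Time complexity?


Reasoning: linear recursion with constant work per frame
Complexity: O(n)

O(n)


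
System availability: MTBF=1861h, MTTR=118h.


Availability = MTBF / (MTBF + MTTR)
Availability = 1861 / (1861 + 118)
Availability = 1861 / 1979
Availability = 94.0374%

94.0374%


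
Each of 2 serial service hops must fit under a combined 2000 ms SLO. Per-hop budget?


Formula: per_stage = total_budget / stages
per_stage = 2000 / 2
per_stage = 1000.0 ms

1000.0 ms


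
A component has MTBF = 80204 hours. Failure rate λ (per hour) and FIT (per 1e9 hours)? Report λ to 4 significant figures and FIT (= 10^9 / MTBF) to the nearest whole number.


Formula: λ = 1 / MTBF; FIT = λ × 1e9 = 1e9 / MTBF
λ = 1 / 80204 ≈ 1.247e-05 failures/hour
FIT = 1e9 / 80204 ≈ 12468 failures per 1e9 hours (nearest whole number)

λ = 1.247e-05 /h, FIT = 12468


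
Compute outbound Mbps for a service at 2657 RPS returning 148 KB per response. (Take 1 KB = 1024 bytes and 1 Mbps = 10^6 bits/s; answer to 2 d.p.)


Formula: Mbps = payload_bytes * RPS * 8 / 1e6
Payload per request = 148 KB = 148 * 1024 = 151552 bytes
Total bytes/sec = 151552 * 2657 = 402673664
Total bits/sec = 402673664 * 8 = 3221389312
Mbps = 3221389312 / 1e6 = 3221.39

3221.39 Mbps


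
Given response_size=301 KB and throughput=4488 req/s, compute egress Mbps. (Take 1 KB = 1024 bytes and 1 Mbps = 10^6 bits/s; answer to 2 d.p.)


Formula: Mbps = payload_bytes * RPS * 8 / 1e6
Payload per request = 301 KB = 301 * 1024 = 308224 bytes
Total bytes/sec = 308224 * 4488 = 1383309312
Total bits/sec = 1383309312 * 8 = 11066474496
Mbps = 11066474496 / 1e6 = 11066.47

11066.47 Mbps


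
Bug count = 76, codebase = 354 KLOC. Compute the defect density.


Defect density = defects / KLOC
Defect density = 76 / 354
Defect density = 0.215 defects/KLOC

0.215 defects/KLOC


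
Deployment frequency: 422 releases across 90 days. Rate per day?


Formula: deployments per day = releases / days
= 422 / 90
= 4.689 deploys/day
(equivalently, 32.82 deploys/week)

4.689 deploys/day


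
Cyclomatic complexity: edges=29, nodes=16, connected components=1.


Formula: V(G) = E - N + 2P
V(G) = 29 - 16 + 2*1
V(G) = 13 + 2
V(G) = 15

15


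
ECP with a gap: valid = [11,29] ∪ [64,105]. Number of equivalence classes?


Valid ranges: [11,29] and [64,105]
Class 1: x < 11 — invalid
Class 2: 11 ≤ x ≤ 29 — valid
Class 3: 29 < x < 64 — invalid (gap between ranges)
Class 4: 64 ≤ x ≤ 105 — valid
Class 5: x > 105 — invalid
Total equivalence classes: 5

5 equivalence classes


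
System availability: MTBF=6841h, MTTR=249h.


Availability = MTBF / (MTBF + MTTR)
Availability = 6841 / (6841 + 249)
Availability = 6841 / 7090
Availability = 96.488%

96.488%


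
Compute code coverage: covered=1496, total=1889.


Coverage = covered / total * 100
Coverage = 1496 / 1889 * 100
Coverage = 79.2%

79.2%


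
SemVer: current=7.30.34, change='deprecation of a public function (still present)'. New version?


Current: 7.30.34
Change category: 'deprecation of a public function (still present)' → minor bump
SemVer rule: minor bump → increment MINOR, reset PATCH to 0 (MAJOR unchanged)
New: 7.31.0

7.31.0


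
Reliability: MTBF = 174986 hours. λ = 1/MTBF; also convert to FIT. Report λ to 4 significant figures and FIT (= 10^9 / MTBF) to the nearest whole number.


Formula: λ = 1 / MTBF; FIT = λ × 1e9 = 1e9 / MTBF
λ = 1 / 174986 ≈ 5.715e-06 failures/hour
FIT = 1e9 / 174986 ≈ 5715 failures per 1e9 hours (nearest whole number)

λ = 5.715e-06 /h, FIT = 5715


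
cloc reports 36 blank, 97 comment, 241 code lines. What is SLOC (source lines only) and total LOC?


Total LOC = blank + comment + code
Total LOC = 36 + 97 + 241 = 374
SLOC (source only) = code = 241

Total LOC: 374, SLOC: 241


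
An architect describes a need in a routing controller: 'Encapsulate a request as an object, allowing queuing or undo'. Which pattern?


This matches the Command pattern

Command


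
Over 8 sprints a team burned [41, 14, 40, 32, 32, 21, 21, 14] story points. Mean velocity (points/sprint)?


Formula: Avg velocity = Total points / Number of sprints
Points: [41, 14, 40, 32, 32, 21, 21, 14]
Sum = 41 + 14 + 40 + 32 + 32 + 21 + 21 + 14 = 215
Avg velocity = 215 / 8 = 26.88 points/sprint

26.88 points/sprint


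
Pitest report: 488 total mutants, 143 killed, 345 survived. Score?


Mutation score = killed / total * 100
Mutation score = 143 / 488 * 100
Mutation score = 29.3%

29.3%


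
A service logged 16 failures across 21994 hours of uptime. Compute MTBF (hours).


Formula: MTBF = Total operating time / Number of failures
MTBF = 21994 / 16
MTBF = 1374.63 hours

1374.63 hours


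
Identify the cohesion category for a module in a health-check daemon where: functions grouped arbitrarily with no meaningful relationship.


Reasoning: Worst: random grouping
Type: Coincidental cohesion

Coincidental cohesion


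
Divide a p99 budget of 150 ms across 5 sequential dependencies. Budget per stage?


Formula: per_stage = total_budget / stages
per_stage = 150 / 5
per_stage = 30.0 ms

30.0 ms


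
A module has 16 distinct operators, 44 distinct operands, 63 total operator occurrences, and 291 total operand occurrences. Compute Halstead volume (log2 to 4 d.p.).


Formula: V = N * log2(η), where N = N1 + N2 and η = η1 + η2
η = 16 + 44 = 60
N = 63 + 291 = 354
log2(60) ≈ 5.9069
V = 354 * 5.9069 = 2091.04

2091.04


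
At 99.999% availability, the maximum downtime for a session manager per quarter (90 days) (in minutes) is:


Formula: allowed downtime = period * (100 - SLA) / 100
Period (quarter (90 days)) = 129600 minutes
Unavailability fraction = (100 - 99.999) / 100
Allowed downtime = 129600 * (100 - 99.999) / 100
Allowed downtime = 1.296 minutes

1.296 minutes


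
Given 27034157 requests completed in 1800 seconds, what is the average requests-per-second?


Formula: throughput = requests / seconds
throughput = 27034157 / 1800
throughput = 15018.98 requests/second

15018.98 requests/second


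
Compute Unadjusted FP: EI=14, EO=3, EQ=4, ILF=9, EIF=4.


UFP = EI*4 + EO*5 + EQ*4 + ILF*10 + EIF*7
UFP = 14*4 + 3*5 + 4*4 + 9*10 + 4*7
UFP = 56 + 15 + 16 + 90 + 28
UFP = 205

205


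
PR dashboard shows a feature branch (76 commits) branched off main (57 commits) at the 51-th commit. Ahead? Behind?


Common ancestor: commit #51
feature commits after divergence: 76 - 51 = 25
main commits after divergence: 57 - 51 = 6
feature is 25 commits ahead of main
main is 6 commits ahead of feature

feature ahead: 25, main ahead: 6


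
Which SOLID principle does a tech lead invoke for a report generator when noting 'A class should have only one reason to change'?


This describes the Single Responsibility Principle (SRP)

Single Responsibility Principle (SRP)


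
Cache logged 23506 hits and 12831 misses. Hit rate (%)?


Formula: hit rate = hits / (hits + misses) * 100
hit rate = 23506 / (23506 + 12831) * 100
hit rate = 23506 / 36337 * 100
hit rate = 64.69%

64.69%


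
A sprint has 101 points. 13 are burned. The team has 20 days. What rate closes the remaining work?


Formula: Required rate = Remaining points / Days left
Remaining = 101 - 13 = 88 points
Required rate = 88 / 20 = 4.4 points/day

4.4 points/day


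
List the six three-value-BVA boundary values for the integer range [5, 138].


Range: [5, 138]
Boundaries: just below min, min, min+1, max-1, max, just above max
Values: [4, 5, 6, 137, 138, 139]

[4, 5, 6, 137, 138, 139]


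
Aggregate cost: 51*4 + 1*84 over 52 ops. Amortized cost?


Formula: Amortized cost = Total cost / Operations
Total cost = (51 * 4) + (1 * 84)
Total cost = 204 + 84 = 288
Amortized = 288 / 52 = 5.5385

5.5385


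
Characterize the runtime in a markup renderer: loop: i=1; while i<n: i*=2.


Reasoning: i doubles each step so iterations are log2(n)
Complexity: O(log n)

O(log n)


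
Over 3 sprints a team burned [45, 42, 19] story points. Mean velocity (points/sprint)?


Formula: Avg velocity = Total points / Number of sprints
Points: [45, 42, 19]
Sum = 45 + 42 + 19 = 106
Avg velocity = 106 / 3 = 35.33 points/sprint

35.33 points/sprint


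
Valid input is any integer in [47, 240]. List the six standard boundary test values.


Range: [47, 240]
Boundaries: just below min, min, min+1, max-1, max, just above max
Values: [46, 47, 48, 239, 240, 241]

[46, 47, 48, 239, 240, 241]


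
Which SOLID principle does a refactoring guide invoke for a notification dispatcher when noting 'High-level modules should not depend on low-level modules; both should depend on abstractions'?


This describes the Dependency Inversion Principle (DIP)

Dependency Inversion Principle (DIP)


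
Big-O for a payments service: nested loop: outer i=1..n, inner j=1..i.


Reasoning: triangle: n(n+1)/2 ~ n^2/2
Complexity: O(n^2)

O(n^2)


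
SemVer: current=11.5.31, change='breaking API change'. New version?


Current: 11.5.31
Change category: 'breaking API change' → major bump
SemVer rule: major bump → increment MAJOR, reset MINOR and PATCH to 0
New: 12.0.0

12.0.0


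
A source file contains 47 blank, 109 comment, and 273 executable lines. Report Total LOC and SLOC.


Total LOC = blank + comment + code
Total LOC = 47 + 109 + 273 = 429
SLOC (source only) = code = 273

Total LOC: 429, SLOC: 273


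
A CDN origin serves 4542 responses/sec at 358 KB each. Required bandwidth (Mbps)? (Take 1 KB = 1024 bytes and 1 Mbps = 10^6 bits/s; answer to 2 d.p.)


Formula: Mbps = payload_bytes * RPS * 8 / 1e6
Payload per request = 358 KB = 358 * 1024 = 366592 bytes
Total bytes/sec = 366592 * 4542 = 1665060864
Total bits/sec = 1665060864 * 8 = 13320486912
Mbps = 13320486912 / 1e6 = 13320.49

13320.49 Mbps


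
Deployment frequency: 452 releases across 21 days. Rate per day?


Formula: deployments per day = releases / days
= 452 / 21
= 21.524 deploys/day
(equivalently, 150.67 deploys/week)

21.524 deploys/day


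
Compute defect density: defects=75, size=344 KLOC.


Defect density = defects / KLOC
Defect density = 75 / 344
Defect density = 0.218 defects/KLOC

0.218 defects/KLOC


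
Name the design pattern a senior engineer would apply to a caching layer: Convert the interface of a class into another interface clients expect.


This matches the Adapter pattern

Adapter


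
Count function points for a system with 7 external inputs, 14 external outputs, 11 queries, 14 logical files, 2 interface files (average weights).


UFP = EI*4 + EO*5 + EQ*4 + ILF*10 + EIF*7
UFP = 7*4 + 14*5 + 11*4 + 14*10 + 2*7
UFP = 28 + 70 + 44 + 140 + 14
UFP = 296

296


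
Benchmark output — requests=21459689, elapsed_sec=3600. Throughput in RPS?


Formula: throughput = requests / seconds
throughput = 21459689 / 3600
throughput = 5961.02 requests/second

5961.02 requests/second


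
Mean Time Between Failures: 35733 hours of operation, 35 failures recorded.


Formula: MTBF = Total operating time / Number of failures
MTBF = 35733 / 35
MTBF = 1020.94 hours

1020.94 hours


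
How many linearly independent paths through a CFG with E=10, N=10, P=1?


Formula: V(G) = E - N + 2P
V(G) = 10 - 10 + 2*1
V(G) = 0 + 2
V(G) = 2

2


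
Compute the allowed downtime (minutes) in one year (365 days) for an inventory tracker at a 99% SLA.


Formula: allowed downtime = period * (100 - SLA) / 100
Period (year (365 days)) = 525600 minutes
Unavailability fraction = (100 - 99.0) / 100
Allowed downtime = 525600 * (100 - 99.0) / 100
Allowed downtime = 5256.0 minutes

5256.0 minutes


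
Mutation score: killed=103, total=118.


Mutation score = killed / total * 100
Mutation score = 103 / 118 * 100
Mutation score = 87.29%

87.29%


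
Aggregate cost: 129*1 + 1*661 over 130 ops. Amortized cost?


Formula: Amortized cost = Total cost / Operations
Total cost = (129 * 1) + (1 * 661)
Total cost = 129 + 661 = 790
Amortized = 790 / 130 = 6.0769

6.0769


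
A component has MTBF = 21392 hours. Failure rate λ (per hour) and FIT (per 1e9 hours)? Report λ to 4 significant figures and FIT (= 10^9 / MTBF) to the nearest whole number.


Formula: λ = 1 / MTBF; FIT = λ × 1e9 = 1e9 / MTBF
λ = 1 / 21392 ≈ 4.675e-05 failures/hour
FIT = 1e9 / 21392 ≈ 46746 failures per 1e9 hours (nearest whole number)

λ = 4.675e-05 /h, FIT = 46746


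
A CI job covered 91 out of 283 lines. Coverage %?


Coverage = covered / total * 100
Coverage = 91 / 283 * 100
Coverage = 32.16%

32.16%


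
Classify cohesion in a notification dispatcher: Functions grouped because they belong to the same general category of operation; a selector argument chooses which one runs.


Reasoning: Grouped by category of activity, not by data or sequence
Type: Logical cohesion

Logical cohesion


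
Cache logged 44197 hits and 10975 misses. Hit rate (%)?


Formula: hit rate = hits / (hits + misses) * 100
hit rate = 44197 / (44197 + 10975) * 100
hit rate = 44197 / 55172 * 100
hit rate = 80.11%

80.11%


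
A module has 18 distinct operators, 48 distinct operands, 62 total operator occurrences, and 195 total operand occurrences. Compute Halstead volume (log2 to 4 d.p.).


Formula: V = N * log2(η), where N = N1 + N2 and η = η1 + η2
η = 18 + 48 = 66
N = 62 + 195 = 257
log2(66) ≈ 6.0444
V = 257 * 6.0444 = 1553.41

1553.41


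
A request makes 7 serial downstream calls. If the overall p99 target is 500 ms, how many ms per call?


Formula: per_stage = total_budget / stages
per_stage = 500 / 7
per_stage = 71.43 ms

71.43 ms


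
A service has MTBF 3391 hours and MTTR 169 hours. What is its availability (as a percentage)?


Availability = MTBF / (MTBF + MTTR)
Availability = 3391 / (3391 + 169)
Availability = 3391 / 3560
Availability = 95.2528%

95.2528%


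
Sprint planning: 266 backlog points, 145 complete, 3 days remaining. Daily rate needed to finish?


Formula: Required rate = Remaining points / Days left
Remaining = 266 - 145 = 121 points
Required rate = 121 / 3 = 40.33 points/day

40.33 points/day


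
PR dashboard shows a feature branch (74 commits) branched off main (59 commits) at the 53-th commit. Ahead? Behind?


Common ancestor: commit #53
feature commits after divergence: 74 - 53 = 21
main commits after divergence: 59 - 53 = 6
feature is 21 commits ahead of main
main is 6 commits ahead of feature

feature ahead: 21, main ahead: 6


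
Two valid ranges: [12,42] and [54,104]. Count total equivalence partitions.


Valid ranges: [12,42] and [54,104]
Class 1: x < 12 — invalid
Class 2: 12 ≤ x ≤ 42 — valid
Class 3: 42 < x < 54 — invalid (gap between ranges)
Class 4: 54 ≤ x ≤ 104 — valid
Class 5: x > 104 — invalid
Total equivalence classes: 5

5 equivalence classes


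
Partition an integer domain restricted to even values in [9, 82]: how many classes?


Constraint: even integers in [9, 82]
Class 1: x < 9 — out-of-range invalid
Class 2: x in [9,82] but odd — wrong type invalid
Class 3: x in [9,82] and even — valid
Class 4: x > 82 — out-of-range invalid
Total equivalence classes: 4

4 equivalence classes


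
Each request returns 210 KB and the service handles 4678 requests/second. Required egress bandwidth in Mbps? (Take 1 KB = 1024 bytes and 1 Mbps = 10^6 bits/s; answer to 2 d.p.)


Formula: Mbps = payload_bytes * RPS * 8 / 1e6
Payload per request = 210 KB = 210 * 1024 = 215040 bytes
Total bytes/sec = 215040 * 4678 = 1005957120
Total bits/sec = 1005957120 * 8 = 8047656960
Mbps = 8047656960 / 1e6 = 8047.66

8047.66 Mbps


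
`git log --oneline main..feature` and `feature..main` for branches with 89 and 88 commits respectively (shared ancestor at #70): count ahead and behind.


Common ancestor: commit #70
feature commits after divergence: 89 - 70 = 19
main commits after divergence: 88 - 70 = 18
feature is 19 commits ahead of main
main is 18 commits ahead of feature

feature ahead: 19, main ahead: 18


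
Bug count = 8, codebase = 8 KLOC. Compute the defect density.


Defect density = defects / KLOC
Defect density = 8 / 8
Defect density = 1.0 defects/KLOC

1.0 defects/KLOC


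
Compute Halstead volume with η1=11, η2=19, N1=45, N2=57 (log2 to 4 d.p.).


Formula: V = N * log2(η), where N = N1 + N2 and η = η1 + η2
η = 11 + 19 = 30
N = 45 + 57 = 102
log2(30) ≈ 4.9069
V = 102 * 4.9069 = 500.50

500.50


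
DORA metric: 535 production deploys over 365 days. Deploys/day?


Formula: deployments per day = releases / days
= 535 / 365
= 1.466 deploys/day
(equivalently, 10.26 deploys/week)

1.466 deploys/day


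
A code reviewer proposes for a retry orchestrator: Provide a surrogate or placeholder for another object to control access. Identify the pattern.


This matches the Proxy pattern

Proxy


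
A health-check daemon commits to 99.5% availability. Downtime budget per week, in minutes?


Formula: allowed downtime = period * (100 - SLA) / 100
Period (week) = 10080 minutes
Unavailability fraction = (100 - 99.5) / 100
Allowed downtime = 10080 * (100 - 99.5) / 100
Allowed downtime = 50.4 minutes

50.4 minutes


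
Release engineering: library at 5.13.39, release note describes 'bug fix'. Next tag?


Current: 5.13.39
Change category: 'bug fix' → patch bump
SemVer rule: patch bump → increment PATCH (MAJOR and MINOR unchanged)
New: 5.13.40

5.13.40


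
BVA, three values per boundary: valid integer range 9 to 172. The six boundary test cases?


Range: [9, 172]
Boundaries: just below min, min, min+1, max-1, max, just above max
Values: [8, 9, 10, 171, 172, 173]

[8, 9, 10, 171, 172, 173]


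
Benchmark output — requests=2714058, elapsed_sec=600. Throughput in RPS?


Formula: throughput = requests / seconds
throughput = 2714058 / 600
throughput = 4523.43 requests/second

4523.43 requests/second


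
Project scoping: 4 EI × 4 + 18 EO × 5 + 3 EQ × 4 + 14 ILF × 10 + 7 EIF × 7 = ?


UFP = EI*4 + EO*5 + EQ*4 + ILF*10 + EIF*7
UFP = 4*4 + 18*5 + 3*4 + 14*10 + 7*7
UFP = 16 + 90 + 12 + 140 + 49
UFP = 307

307


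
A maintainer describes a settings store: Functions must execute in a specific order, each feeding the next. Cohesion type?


Reasoning: Output of one is input to next
Type: Sequential cohesion

Sequential cohesion


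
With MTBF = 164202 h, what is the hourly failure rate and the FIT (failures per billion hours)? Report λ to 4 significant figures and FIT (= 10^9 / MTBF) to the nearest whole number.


Formula: λ = 1 / MTBF; FIT = λ × 1e9 = 1e9 / MTBF
λ = 1 / 164202 ≈ 6.090e-06 failures/hour
FIT = 1e9 / 164202 ≈ 6090 failures per 1e9 hours (nearest whole number)

λ = 6.090e-06 /h, FIT = 6090


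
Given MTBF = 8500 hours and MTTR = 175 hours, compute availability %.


Availability = MTBF / (MTBF + MTTR)
Availability = 8500 / (8500 + 175)
Availability = 8500 / 8675
Availability = 97.9827%

97.9827%


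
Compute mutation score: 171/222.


Mutation score = killed / total * 100
Mutation score = 171 / 222 * 100
Mutation score = 77.03%

77.03%


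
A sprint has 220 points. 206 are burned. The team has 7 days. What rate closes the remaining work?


Formula: Required rate = Remaining points / Days left
Remaining = 220 - 206 = 14 points
Required rate = 14 / 7 = 2.0 points/day

2.0 points/day


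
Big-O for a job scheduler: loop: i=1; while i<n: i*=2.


Reasoning: i doubles each step so iterations are log2(n)
Complexity: O(log n)

O(log n)


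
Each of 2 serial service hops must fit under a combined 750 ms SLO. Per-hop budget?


Formula: per_stage = total_budget / stages
per_stage = 750 / 2
per_stage = 375.0 ms

375.0 ms


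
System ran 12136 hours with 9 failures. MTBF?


Formula: MTBF = Total operating time / Number of failures
MTBF = 12136 / 9
MTBF = 1348.44 hours

1348.44 hours
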